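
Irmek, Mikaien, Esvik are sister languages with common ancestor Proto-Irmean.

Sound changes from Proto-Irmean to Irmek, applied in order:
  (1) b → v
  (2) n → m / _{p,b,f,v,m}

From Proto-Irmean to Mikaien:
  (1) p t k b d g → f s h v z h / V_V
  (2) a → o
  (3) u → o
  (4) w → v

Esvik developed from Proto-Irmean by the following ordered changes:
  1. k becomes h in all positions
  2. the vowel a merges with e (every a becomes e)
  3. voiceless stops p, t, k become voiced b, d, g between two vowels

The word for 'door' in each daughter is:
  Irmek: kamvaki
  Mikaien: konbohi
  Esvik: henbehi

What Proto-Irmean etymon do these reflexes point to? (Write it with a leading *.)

*kanbaki

Position 5: Irmek has a, Mikaien has o, Esvik has e. Irmek preserves a here (none of its changes turn any other segment into a), so the proto-segment is *a.
Position 3: Irmek has m, Mikaien has n, Esvik has n. Mikaien preserves n here (none of its changes turn any other segment into n), so the proto-segment is *n.
Continuing position by position gives *kanbaki; check it forward:
Irmek: *kanbaki > kanvaki > kamvaki  (by unconditioned shift, nasal place assimilation)
Mikaien: start from *kanbaki.
  rule 1 (intervocalic lenition): kanbaki → kanbahi
  rule 2 (vowel merger): kanbahi → konbohi
  rule 3: no change — konbohi
  rule 4: no change — konbohi
  ⇒ Mikaien konbohi
Esvik: start from *kanbaki.
  rule 1 (unconditioned shift): kanbaki → hanbahi
  rule 2 (vowel merger): hanbahi → henbehi
  rule 3: no change — henbehi
  ⇒ Esvik henbehi
Only *kanbaki yields all of Irmek kamvaki, Mikaien konbohi, Esvik henbehi.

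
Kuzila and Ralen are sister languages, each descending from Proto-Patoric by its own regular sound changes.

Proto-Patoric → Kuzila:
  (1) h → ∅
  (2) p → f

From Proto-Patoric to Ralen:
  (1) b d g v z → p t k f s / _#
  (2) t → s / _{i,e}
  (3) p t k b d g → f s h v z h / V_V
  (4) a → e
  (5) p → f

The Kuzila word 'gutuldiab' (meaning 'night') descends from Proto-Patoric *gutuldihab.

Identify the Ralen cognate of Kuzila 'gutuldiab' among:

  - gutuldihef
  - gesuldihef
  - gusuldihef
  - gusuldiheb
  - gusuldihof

Ralen: *gutuldihab
  gutuldihab → gutuldihap   [final devoicing]
  gutuldihap (rule 2 does not apply)
  gutuldihap → gusuldihap   [intervocalic lenition]
  gusuldihap → gusuldihep   [vowel merger]
  gusuldihep → gusuldihef   [unconditioned shift]
  giving Ralen gusuldihef.
Among the options, 'gusuldihef' alone shows every Ralen change applied in order.

gusuldihef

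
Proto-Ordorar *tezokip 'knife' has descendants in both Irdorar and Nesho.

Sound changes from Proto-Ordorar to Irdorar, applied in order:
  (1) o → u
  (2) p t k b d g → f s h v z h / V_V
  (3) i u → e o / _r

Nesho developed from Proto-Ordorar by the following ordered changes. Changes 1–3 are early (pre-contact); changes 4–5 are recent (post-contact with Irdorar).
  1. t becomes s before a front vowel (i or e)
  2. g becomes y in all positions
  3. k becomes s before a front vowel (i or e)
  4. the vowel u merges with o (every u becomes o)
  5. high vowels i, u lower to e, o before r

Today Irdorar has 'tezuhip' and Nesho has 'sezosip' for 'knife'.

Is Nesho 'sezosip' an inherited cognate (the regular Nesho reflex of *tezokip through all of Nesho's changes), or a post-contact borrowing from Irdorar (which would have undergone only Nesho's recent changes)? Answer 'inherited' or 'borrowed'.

inherited

If inherited, *tezokip would pass through all of Nesho's changes:
Nesho: *tezokip
  tezokip → sezokip   [palatalisation]
  sezokip (rule 2 does not apply)
  sezokip → sezosip   [palatalisation]
  sezosip (rule 4 does not apply)
  sezosip (rule 5 does not apply)
  giving Nesho sezosip.
If borrowed from Irdorar 'tezuhip' after the early changes, it would undergo only the recent ones:
  rule 4 (vowel merger): tezuhip → tezohip
  rule 5 (pre-rhotic lowering): no change (tezohip)
  ⇒ as a loan: tezohip
Nesho 'sezosip' matches the inherited outcome exactly, so it is an inherited cognate, not a loan.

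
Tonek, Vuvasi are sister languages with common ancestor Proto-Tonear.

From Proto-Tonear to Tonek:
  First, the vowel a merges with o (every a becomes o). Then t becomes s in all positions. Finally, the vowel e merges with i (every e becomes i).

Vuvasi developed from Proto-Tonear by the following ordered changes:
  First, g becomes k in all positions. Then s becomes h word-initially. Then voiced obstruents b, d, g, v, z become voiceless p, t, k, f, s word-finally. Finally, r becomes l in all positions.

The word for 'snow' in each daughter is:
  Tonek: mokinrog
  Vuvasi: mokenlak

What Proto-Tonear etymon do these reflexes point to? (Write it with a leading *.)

Position 4: Tonek has i, Vuvasi has e. Vuvasi preserves e here (none of its changes turn any other segment into e), so the proto-segment is *e.
Position 6: Tonek has r, Vuvasi has l. Tonek preserves r here (none of its changes turn any other segment into r), so the proto-segment is *r.
Position 8: Tonek has g, Vuvasi has k. Tonek preserves g here (none of its changes turn any other segment into g), so the proto-segment is *g.
This points to *mokenrag. Verify forward in each daughter:
Tonek: *mokenrag > mokenrog > mokinrog  (by vowel merger, vowel merger)
Vuvasi: *mokenrag
  mokenrag → mokenrak   [unconditioned shift]
  mokenrak (rule 2 does not apply)
  mokenrak (rule 3 does not apply)
  mokenrak → mokenlak   [unconditioned shift]
  giving Vuvasi mokenlak.
No other proto-form is consistent with every reflex, so the reconstruction is *mokenrag.

*mokenrag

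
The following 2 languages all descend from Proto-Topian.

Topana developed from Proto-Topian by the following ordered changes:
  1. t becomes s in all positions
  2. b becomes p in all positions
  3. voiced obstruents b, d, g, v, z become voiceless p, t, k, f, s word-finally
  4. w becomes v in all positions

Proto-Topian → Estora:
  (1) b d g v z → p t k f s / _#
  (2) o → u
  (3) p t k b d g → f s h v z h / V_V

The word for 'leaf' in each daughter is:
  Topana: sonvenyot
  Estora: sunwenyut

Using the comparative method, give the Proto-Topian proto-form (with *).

Position 8: Topana has o, Estora has u. Topana preserves o here (none of its changes turn any other segment into o), so the proto-segment is *o.
Position 9: Topana has t, Estora has t. In Topana, t can only continue *d, so the proto-segment is *d.
Continuing position by position gives *sonwenyod; check it forward:
Topana: *sonwenyod > sonwenyot > sonvenyot  (by final devoicing, unconditioned shift)
Estora: *sonwenyod
  sonwenyod → sonwenyot   [final devoicing]
  sonwenyot → sunwenyut   [vowel merger]
  sunwenyut (rule 3 does not apply)
  giving Estora sunwenyut.
*sonwenyod is the unique common source.

*sonwenyod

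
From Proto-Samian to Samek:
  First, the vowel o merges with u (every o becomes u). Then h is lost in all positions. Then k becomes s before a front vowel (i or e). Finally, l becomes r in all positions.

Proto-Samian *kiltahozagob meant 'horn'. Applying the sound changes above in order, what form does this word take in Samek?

sirtauzagub

Samek: *kiltahozagob > kiltahuzagub > kiltauzagub > siltauzagub > sirtauzagub  (by vowel merger, h-loss, palatalisation, unconditioned shift)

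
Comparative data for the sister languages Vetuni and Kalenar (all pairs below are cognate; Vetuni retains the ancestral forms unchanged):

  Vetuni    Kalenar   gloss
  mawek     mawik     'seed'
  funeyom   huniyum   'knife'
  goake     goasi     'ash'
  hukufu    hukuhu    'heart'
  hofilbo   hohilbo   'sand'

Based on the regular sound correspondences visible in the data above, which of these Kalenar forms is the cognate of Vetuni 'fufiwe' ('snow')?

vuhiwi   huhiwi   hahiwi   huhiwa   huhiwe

funeyom ~ huniyum — Vetuni f corresponds to Kalenar h word-initially before a back vowel.
hofilbo ~ hohilbo — Vetuni f corresponds to Kalenar h between vowels (before a front vowel).
goake ~ goasi — Vetuni e corresponds to Kalenar i word-finally.
Applying these to Vetuni 'fufiwe':
  fufiwe → hufiwe   (f→h word-initially before a back vowel)
  hufiwe → huhiwe   (f→h between vowels (before a front vowel))
  huhiwe → huhiwi   (e→i word-finally)
So the Kalenar cognate is 'huhiwi'.

huhiwi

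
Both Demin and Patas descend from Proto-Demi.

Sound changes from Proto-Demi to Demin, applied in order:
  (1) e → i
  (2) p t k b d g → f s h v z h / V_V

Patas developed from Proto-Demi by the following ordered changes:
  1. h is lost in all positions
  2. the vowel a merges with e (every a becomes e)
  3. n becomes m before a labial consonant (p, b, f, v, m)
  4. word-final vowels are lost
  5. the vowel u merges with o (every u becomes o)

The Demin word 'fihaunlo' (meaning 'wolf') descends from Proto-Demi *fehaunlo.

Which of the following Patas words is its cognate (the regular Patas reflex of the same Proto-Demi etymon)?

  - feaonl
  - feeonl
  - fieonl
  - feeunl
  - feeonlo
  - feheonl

Patas: *fehaunlo > feaunlo > feeunlo > feeunl > feeonl  (by h-loss, vowel merger, apocope, vowel merger)
Only 'feeonl' matches the regular Patas development of *fehaunlo.

feeonl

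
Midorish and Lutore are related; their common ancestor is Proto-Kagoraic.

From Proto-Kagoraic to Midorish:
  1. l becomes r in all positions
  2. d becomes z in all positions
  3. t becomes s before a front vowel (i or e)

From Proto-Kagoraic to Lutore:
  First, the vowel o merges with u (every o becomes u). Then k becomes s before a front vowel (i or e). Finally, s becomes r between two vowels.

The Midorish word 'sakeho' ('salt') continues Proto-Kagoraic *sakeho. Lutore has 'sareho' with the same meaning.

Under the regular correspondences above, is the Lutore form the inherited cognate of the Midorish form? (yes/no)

Derive the expected Lutore reflex of *sakeho:
Lutore: *sakeho
  sakeho → sakehu   [vowel merger]
  sakehu → sasehu   [palatalisation]
  sasehu → sarehu   [rhotacism]
  giving Lutore sarehu.
The regular Lutore reflex would be 'sarehu', but the attested form is 'sareho'. The correspondence is irregular, so they are not cognates (the Lutore form has a different source).

no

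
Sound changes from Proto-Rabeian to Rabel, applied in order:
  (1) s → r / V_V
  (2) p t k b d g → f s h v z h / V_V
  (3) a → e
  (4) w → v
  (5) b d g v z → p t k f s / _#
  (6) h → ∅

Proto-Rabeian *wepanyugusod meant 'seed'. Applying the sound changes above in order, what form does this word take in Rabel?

vefenyuurot

Rabel: *wepanyugusod > wepanyugurod > wefanyuhurod > wefenyuhurod > vefenyuhurod > vefenyuhurot > vefenyuurot  (by rhotacism, intervocalic lenition, vowel merger, unconditioned shift, final devoicing, h-loss)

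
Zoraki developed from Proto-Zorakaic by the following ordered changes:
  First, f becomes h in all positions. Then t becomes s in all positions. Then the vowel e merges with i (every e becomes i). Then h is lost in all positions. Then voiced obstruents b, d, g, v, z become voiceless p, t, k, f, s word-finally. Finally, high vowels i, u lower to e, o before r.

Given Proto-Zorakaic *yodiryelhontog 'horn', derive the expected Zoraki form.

Zoraki: start from *yodiryelhontog.
  rule 1: no change — yodiryelhontog
  rule 2 (unconditioned shift): yodiryelhontog → yodiryelhonsog
  rule 3 (vowel merger): yodiryelhonsog → yodiryilhonsog
  rule 4 (h-loss): yodiryilhonsog → yodiryilonsog
  rule 5 (final devoicing): yodiryilonsog → yodiryilonsok
  rule 6 (pre-rhotic lowering): yodiryilonsok → yoderyilonsok
  ⇒ Zoraki yoderyilonsok

yoderyilonsok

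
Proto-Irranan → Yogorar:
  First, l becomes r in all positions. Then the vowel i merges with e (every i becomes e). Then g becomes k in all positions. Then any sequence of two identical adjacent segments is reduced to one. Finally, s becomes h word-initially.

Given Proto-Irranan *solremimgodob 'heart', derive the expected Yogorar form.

Yogorar: *solremimgodob > sorremimgodob > sorrememgodob > sorrememkodob > sorememkodob > horememkodob  (by unconditioned shift, vowel merger, unconditioned shift, degemination, debuccalisation)

horememkodob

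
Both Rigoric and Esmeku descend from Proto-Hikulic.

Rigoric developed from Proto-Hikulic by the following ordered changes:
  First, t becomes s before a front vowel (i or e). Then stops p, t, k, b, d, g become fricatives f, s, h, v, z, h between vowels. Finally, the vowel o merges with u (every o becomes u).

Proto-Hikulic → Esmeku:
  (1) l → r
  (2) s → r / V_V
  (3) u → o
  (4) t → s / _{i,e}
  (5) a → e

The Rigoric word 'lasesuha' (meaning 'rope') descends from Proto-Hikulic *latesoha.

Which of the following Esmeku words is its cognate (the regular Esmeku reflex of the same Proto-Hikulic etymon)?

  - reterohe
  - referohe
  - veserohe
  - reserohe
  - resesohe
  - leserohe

reserohe

Esmeku: start from *latesoha.
  rule 1 (unconditioned shift): latesoha → ratesoha
  rule 2 (rhotacism): ratesoha → rateroha
  rule 3: no change — rateroha
  rule 4 (palatalisation): rateroha → raseroha
  rule 5 (vowel merger): raseroha → reserohe
  ⇒ Esmeku reserohe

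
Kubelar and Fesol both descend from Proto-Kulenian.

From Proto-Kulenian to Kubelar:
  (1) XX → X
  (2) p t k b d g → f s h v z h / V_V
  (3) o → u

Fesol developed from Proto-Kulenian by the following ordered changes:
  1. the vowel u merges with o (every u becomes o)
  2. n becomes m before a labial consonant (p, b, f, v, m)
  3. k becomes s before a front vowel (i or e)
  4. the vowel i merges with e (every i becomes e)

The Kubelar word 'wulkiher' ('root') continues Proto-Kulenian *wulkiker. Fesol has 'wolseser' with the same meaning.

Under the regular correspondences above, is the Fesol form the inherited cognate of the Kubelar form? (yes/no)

yes

Derive the expected Fesol reflex of *wulkiker:
Fesol: *wulkiker > wolkiker > wolsiser > wolseser  (by vowel merger, palatalisation, vowel merger)
Fesol 'wolseser' matches the regular reflex exactly, so the pair is cognate.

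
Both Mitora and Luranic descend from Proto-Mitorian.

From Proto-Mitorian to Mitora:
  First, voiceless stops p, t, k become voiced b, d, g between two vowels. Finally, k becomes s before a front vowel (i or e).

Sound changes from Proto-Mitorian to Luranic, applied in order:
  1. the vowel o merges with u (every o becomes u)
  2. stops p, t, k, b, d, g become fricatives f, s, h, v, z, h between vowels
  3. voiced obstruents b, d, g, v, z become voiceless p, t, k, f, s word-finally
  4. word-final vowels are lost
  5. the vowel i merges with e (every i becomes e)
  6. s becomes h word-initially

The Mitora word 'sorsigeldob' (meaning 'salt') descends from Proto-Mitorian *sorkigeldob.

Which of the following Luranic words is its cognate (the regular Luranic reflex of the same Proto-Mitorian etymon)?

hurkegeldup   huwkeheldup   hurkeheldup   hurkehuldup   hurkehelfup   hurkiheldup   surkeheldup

Luranic: start from *sorkigeldob.
  rule 1 (vowel merger): sorkigeldob → surkigeldub
  rule 2 (intervocalic lenition): surkigeldub → surkiheldub
  rule 3 (final devoicing): surkiheldub → surkiheldup
  rule 4: no change — surkiheldup
  rule 5 (vowel merger): surkiheldup → surkeheldup
  rule 6 (debuccalisation): surkeheldup → hurkeheldup
  ⇒ Luranic hurkeheldup
Among the options, 'hurkeheldup' alone shows every Luranic change applied in order.

hurkeheldup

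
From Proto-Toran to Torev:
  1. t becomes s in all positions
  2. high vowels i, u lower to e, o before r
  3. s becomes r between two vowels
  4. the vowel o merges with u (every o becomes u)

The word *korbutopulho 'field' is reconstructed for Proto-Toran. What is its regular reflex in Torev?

Torev: *korbutopulho
  korbutopulho → korbusopulho   [unconditioned shift]
  korbusopulho (rule 2 does not apply)
  korbusopulho → korburopulho   [rhotacism]
  korburopulho → kurburupulhu   [vowel merger]
  giving Torev kurburupulhu.

kurburupulhu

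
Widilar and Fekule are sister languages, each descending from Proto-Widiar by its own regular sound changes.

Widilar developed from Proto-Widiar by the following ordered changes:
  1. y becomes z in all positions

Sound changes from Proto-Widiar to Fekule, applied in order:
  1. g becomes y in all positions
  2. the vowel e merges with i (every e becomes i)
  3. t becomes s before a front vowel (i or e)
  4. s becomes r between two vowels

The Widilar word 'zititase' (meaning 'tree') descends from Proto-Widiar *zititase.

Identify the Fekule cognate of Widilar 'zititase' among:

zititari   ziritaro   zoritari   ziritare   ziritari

Fekule: start from *zititase.
  rule 1: no change — zititase
  rule 2 (vowel merger): zititase → zititasi
  rule 3 (palatalisation): zititasi → zisitasi
  rule 4 (rhotacism): zisitasi → ziritari
  ⇒ Fekule ziritari
Among the options, 'ziritari' alone shows every Fekule change applied in order.

ziritari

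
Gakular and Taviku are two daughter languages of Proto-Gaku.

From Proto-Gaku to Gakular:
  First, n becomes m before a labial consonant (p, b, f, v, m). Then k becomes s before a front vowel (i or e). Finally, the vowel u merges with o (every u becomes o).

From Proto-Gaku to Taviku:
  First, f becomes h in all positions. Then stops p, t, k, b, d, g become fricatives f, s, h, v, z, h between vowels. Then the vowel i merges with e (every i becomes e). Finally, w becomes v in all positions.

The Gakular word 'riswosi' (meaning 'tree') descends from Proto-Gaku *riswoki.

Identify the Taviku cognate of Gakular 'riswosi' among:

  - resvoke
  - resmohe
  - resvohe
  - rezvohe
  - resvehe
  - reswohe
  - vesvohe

resvohe

Taviku: start from *riswoki.
  rule 1: no change — riswoki
  rule 2 (intervocalic lenition): riswoki → riswohi
  rule 3 (vowel merger): riswohi → reswohe
  rule 4 (unconditioned shift): reswohe → resvohe
  ⇒ Taviku resvohe
Among the options, 'resvohe' alone shows every Taviku change applied in order.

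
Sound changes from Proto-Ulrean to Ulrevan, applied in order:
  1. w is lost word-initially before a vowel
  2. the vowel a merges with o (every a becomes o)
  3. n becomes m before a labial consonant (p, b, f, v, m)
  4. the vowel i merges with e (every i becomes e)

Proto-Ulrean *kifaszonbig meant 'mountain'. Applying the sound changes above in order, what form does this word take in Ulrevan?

Ulrevan: *kifaszonbig > kifoszonbig > kifoszombig > kefoszombeg  (by vowel merger, nasal place assimilation, vowel merger)

kefoszombeg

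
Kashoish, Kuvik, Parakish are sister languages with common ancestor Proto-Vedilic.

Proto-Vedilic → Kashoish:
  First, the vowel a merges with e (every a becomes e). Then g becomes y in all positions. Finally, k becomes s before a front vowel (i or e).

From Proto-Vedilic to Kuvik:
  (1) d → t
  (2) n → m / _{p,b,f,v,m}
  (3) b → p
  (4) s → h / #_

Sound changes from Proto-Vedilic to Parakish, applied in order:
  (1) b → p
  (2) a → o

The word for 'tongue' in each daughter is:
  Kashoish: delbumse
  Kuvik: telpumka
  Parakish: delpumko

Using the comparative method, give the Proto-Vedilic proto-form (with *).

Position 7: Kashoish has s, Kuvik has k, Parakish has k. Kuvik preserves k here (none of its changes turn any other segment into k), so the proto-segment is *k.
Position 8: Kashoish has e, Kuvik has a, Parakish has o. Kuvik preserves a here (none of its changes turn any other segment into a), so the proto-segment is *a.
Position 4: Kashoish has b, Kuvik has p, Parakish has p. Kashoish preserves b here (none of its changes turn any other segment into b), so the proto-segment is *b.
Continuing position by position gives *delbumka; check it forward:
Kashoish: *delbumka
  delbumka → delbumke   [vowel merger]
  delbumke (rule 2 does not apply)
  delbumke → delbumse   [palatalisation]
  giving Kashoish delbumse.
Kuvik: start from *delbumka.
  rule 1 (unconditioned shift): delbumka → telbumka
  rule 2: no change — telbumka
  rule 3 (unconditioned shift): telbumka → telpumka
  rule 4: no change — telpumka
  ⇒ Kuvik telpumka
Parakish: *delbumka > delpumka > delpumko  (by unconditioned shift, vowel merger)
Only *delbumka yields all of Kashoish delbumse, Kuvik telpumka, Parakish delpumko.

*delbumka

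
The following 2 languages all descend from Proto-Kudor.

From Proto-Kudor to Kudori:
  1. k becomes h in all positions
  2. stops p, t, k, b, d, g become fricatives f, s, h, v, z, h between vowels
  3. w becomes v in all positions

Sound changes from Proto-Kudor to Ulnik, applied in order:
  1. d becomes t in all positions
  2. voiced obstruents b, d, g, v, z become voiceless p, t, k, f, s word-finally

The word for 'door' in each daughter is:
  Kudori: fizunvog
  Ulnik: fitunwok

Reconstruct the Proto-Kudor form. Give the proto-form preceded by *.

Position 6: Kudori has v, Ulnik has w. Ulnik preserves w here (none of its changes turn any other segment into w), so the proto-segment is *w.
Position 3: Kudori has z, Ulnik has t. Taking the neighbouring segments as reconstructed: Kudori z could go back to *d or *z; Ulnik t could go back to *t or *d — the one source consistent with every daughter is *d.
Continuing position by position gives *fidunwog; check it forward:
Kudori: start from *fidunwog.
  rule 1: no change — fidunwog
  rule 2 (intervocalic lenition): fidunwog → fizunwog
  rule 3 (unconditioned shift): fizunwog → fizunvog
  ⇒ Kudori fizunvog
Ulnik: start from *fidunwog.
  rule 1 (unconditioned shift): fidunwog → fitunwog
  rule 2 (final devoicing): fitunwog → fitunwok
  ⇒ Ulnik fitunwok
*fidunwog is the unique common source.

*fidunwog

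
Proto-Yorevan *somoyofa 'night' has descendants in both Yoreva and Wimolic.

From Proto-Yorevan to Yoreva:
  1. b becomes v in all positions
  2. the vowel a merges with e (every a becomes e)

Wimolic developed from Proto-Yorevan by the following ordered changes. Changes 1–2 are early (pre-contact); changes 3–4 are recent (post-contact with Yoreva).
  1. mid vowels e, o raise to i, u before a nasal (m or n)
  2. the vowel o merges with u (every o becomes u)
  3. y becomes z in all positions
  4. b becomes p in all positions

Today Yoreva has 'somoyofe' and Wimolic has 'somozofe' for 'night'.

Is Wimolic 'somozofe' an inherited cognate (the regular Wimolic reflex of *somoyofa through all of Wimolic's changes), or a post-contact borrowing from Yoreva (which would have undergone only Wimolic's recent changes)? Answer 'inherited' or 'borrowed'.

borrowed

If inherited, *somoyofa would pass through all of Wimolic's changes:
Wimolic: *somoyofa > sumoyofa > sumuyufa > sumuzufa  (by pre-nasal raising, vowel merger, unconditioned shift)
If borrowed from Yoreva 'somoyofe' after the early changes, it would undergo only the recent ones:
  rule 3 (unconditioned shift): somoyofe → somozofe
  rule 4 (unconditioned shift): no change (somozofe)
  ⇒ as a loan: somozofe
Wimolic 'somozofe' matches the loan outcome 'somozofe', not the inherited 'sumuzufa' — it skipped the early Wimolic changes, so it was borrowed from Yoreva.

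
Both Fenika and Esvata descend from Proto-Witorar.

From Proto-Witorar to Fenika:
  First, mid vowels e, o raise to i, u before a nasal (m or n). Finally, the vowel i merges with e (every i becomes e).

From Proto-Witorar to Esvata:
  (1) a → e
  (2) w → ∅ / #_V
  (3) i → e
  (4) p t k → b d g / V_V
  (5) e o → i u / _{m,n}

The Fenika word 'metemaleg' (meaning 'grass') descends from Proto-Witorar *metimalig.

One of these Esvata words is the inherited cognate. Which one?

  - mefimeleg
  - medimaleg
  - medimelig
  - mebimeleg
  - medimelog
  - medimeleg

Esvata: *metimalig
  metimalig → metimelig   [vowel merger]
  metimelig (rule 2 does not apply)
  metimelig → metemeleg   [vowel merger]
  metemeleg → medemeleg   [intervocalic voicing]
  medemeleg → medimeleg   [pre-nasal raising]
  giving Esvata medimeleg.
Among the options, 'medimeleg' alone shows every Esvata change applied in order.

medimeleg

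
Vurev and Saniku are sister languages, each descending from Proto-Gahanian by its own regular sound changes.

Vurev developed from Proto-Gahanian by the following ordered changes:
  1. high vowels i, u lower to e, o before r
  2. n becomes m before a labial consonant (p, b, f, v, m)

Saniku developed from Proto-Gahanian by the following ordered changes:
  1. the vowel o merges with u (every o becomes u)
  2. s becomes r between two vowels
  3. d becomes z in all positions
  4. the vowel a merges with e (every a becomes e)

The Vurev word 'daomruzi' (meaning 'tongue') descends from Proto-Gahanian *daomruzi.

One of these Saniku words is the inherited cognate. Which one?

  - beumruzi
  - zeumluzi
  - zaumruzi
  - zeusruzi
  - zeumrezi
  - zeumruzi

zeumruzi

Saniku: start from *daomruzi.
  rule 1 (vowel merger): daomruzi → daumruzi
  rule 2: no change — daumruzi
  rule 3 (unconditioned shift): daumruzi → zaumruzi
  rule 4 (vowel merger): zaumruzi → zeumruzi
  ⇒ Saniku zeumruzi
Among the options, 'zeumruzi' alone shows every Saniku change applied in order.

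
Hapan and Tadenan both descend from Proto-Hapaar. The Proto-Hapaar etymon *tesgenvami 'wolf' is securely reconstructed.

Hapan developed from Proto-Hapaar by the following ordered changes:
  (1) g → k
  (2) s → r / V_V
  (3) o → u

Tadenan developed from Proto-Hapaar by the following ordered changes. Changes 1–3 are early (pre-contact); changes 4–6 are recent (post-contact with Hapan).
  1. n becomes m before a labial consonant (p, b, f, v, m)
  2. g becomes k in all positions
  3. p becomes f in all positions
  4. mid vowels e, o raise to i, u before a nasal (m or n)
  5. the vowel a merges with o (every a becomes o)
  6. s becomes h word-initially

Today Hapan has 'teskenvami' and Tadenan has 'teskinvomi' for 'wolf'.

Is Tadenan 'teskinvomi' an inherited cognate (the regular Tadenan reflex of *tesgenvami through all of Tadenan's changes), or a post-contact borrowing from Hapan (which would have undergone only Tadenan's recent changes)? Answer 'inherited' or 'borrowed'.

borrowed

If inherited, *tesgenvami would pass through all of Tadenan's changes:
Tadenan: *tesgenvami
  tesgenvami → tesgemvami   [nasal place assimilation]
  tesgemvami → teskemvami   [unconditioned shift]
  teskemvami (rule 3 does not apply)
  teskemvami → teskimvami   [pre-nasal raising]
  teskimvami → teskimvomi   [vowel merger]
  teskimvomi (rule 6 does not apply)
  giving Tadenan teskimvomi.
If borrowed from Hapan 'teskenvami' after the early changes, it would undergo only the recent ones:
  rule 4 (pre-nasal raising): teskenvami → teskinvami
  rule 5 (vowel merger): teskinvami → teskinvomi
  rule 6 (debuccalisation): no change (teskinvomi)
  ⇒ as a loan: teskinvomi
Tadenan 'teskinvomi' matches the loan outcome 'teskinvomi', not the inherited 'teskimvomi' — it skipped the early Tadenan changes, so it was borrowed from Hapan.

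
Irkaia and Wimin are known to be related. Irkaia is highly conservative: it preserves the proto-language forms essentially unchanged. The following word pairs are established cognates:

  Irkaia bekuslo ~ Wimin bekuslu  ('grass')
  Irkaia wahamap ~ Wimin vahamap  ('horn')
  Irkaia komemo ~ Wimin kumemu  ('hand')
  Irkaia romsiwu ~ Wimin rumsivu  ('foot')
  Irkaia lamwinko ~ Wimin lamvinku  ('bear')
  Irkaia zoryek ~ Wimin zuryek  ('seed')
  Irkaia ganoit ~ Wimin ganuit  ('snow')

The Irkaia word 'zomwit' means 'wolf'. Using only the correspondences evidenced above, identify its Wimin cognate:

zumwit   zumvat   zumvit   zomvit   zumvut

zumvit

komemo ~ kumemu, romsiwu ~ rumsivu — Irkaia o corresponds to Wimin u after a consonant, before a nasal.
lamwinko ~ lamvinku — Irkaia w corresponds to Wimin v after a consonant, before a front vowel.
Applying these to Irkaia 'zomwit':
  zomwit → zumwit   (o→u after a consonant, before a nasal)
  zumwit → zumvit   (w→v after a consonant, before a front vowel)
So the Wimin cognate is 'zumvit'.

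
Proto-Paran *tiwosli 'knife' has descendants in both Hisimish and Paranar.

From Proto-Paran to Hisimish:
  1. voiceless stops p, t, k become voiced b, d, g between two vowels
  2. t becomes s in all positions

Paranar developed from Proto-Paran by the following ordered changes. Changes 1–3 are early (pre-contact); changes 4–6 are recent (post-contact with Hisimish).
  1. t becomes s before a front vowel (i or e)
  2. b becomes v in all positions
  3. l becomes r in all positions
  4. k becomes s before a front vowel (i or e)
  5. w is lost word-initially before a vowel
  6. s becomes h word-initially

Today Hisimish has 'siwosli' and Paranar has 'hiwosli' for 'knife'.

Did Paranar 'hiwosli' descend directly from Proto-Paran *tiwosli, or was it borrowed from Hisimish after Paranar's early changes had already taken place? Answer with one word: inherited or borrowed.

borrowed

If inherited, *tiwosli would pass through all of Paranar's changes:
Paranar: start from *tiwosli.
  rule 1 (palatalisation): tiwosli → siwosli
  rule 2: no change — siwosli
  rule 3 (unconditioned shift): siwosli → siwosri
  rule 4: no change — siwosri
  rule 5: no change — siwosri
  rule 6 (debuccalisation): siwosri → hiwosri
  ⇒ Paranar hiwosri
If borrowed from Hisimish 'siwosli' after the early changes, it would undergo only the recent ones:
  rule 4 (palatalisation): no change (siwosli)
  rule 5 (glide loss): no change (siwosli)
  rule 6 (debuccalisation): siwosli → hiwosli
  ⇒ as a loan: hiwosli
Paranar 'hiwosli' matches the loan outcome 'hiwosli', not the inherited 'hiwosri' — it skipped the early Paranar changes, so it was borrowed from Hisimish.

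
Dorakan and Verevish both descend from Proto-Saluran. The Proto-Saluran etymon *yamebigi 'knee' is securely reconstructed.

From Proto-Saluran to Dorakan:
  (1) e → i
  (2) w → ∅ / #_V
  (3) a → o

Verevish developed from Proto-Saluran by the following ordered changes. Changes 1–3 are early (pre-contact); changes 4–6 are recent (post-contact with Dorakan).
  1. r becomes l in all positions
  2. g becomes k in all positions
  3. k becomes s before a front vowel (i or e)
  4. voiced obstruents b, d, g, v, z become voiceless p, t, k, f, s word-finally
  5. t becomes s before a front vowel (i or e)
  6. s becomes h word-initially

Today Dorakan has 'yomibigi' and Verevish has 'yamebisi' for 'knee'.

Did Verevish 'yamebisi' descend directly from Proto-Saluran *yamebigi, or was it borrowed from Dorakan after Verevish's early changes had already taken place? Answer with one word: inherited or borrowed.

inherited

If inherited, *yamebigi would pass through all of Verevish's changes:
Verevish: *yamebigi
  yamebigi (rule 1 does not apply)
  yamebigi → yamebiki   [unconditioned shift]
  yamebiki → yamebisi   [palatalisation]
  yamebisi (rule 4 does not apply)
  yamebisi (rule 5 does not apply)
  yamebisi (rule 6 does not apply)
  giving Verevish yamebisi.
If borrowed from Dorakan 'yomibigi' after the early changes, it would undergo only the recent ones:
  rule 4 (final devoicing): no change (yomibigi)
  rule 5 (palatalisation): no change (yomibigi)
  rule 6 (debuccalisation): no change (yomibigi)
  ⇒ as a loan: yomibigi
Verevish 'yamebisi' matches the inherited outcome exactly, so it is an inherited cognate, not a loan.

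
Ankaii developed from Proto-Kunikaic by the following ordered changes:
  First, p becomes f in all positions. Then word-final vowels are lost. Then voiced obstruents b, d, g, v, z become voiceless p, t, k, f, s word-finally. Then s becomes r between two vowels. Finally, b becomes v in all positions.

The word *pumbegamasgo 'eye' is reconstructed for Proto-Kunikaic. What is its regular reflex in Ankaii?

Ankaii: start from *pumbegamasgo.
  rule 1 (unconditioned shift): pumbegamasgo → fumbegamasgo
  rule 2 (apocope): fumbegamasgo → fumbegamasg
  rule 3 (final devoicing): fumbegamasg → fumbegamask
  rule 4: no change — fumbegamask
  rule 5 (unconditioned shift): fumbegamask → fumvegamask
  ⇒ Ankaii fumvegamask

fumvegamask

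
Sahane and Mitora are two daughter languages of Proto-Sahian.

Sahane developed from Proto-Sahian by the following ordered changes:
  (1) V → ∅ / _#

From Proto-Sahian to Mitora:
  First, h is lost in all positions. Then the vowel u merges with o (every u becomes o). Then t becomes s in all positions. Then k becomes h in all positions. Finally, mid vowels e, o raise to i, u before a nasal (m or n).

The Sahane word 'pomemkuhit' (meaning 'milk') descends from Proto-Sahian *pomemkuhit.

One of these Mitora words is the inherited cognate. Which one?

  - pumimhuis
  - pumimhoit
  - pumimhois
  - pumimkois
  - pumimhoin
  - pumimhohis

Mitora: start from *pomemkuhit.
  rule 1 (h-loss): pomemkuhit → pomemkuit
  rule 2 (vowel merger): pomemkuit → pomemkoit
  rule 3 (unconditioned shift): pomemkoit → pomemkois
  rule 4 (unconditioned shift): pomemkois → pomemhois
  rule 5 (pre-nasal raising): pomemhois → pumimhois
  ⇒ Mitora pumimhois
Among the options, 'pumimhois' alone shows every Mitora change applied in order.

pumimhois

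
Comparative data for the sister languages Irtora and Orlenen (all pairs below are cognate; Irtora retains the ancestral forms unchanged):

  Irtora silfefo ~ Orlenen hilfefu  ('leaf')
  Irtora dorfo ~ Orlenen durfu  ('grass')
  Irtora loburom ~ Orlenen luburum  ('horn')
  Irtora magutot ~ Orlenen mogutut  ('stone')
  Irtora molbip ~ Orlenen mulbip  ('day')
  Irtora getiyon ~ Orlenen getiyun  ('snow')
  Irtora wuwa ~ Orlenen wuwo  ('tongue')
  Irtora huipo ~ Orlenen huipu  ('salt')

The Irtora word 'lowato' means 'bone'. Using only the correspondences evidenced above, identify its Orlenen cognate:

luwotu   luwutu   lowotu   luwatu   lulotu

luwotu

magutot ~ mogutut, molbip ~ mulbip — Irtora o corresponds to Orlenen u after a consonant, before a consonant other than r, m, n, p, b, f, v.
magutot ~ mogutut — Irtora a corresponds to Orlenen o after a consonant, before a consonant other than r, m, n, p, b, f, v.
silfefo ~ hilfefu, dorfo ~ durfu — Irtora o corresponds to Orlenen u word-finally.
Applying these to Irtora 'lowato':
  lowato → luwato   (o→u after a consonant, before a consonant other than r, m, n, p, b, f, v)
  luwato → luwoto   (a→o after a consonant, before a consonant other than r, m, n, p, b, f, v)
  luwoto → luwotu   (o→u word-finally)
So the Orlenen cognate is 'luwotu'.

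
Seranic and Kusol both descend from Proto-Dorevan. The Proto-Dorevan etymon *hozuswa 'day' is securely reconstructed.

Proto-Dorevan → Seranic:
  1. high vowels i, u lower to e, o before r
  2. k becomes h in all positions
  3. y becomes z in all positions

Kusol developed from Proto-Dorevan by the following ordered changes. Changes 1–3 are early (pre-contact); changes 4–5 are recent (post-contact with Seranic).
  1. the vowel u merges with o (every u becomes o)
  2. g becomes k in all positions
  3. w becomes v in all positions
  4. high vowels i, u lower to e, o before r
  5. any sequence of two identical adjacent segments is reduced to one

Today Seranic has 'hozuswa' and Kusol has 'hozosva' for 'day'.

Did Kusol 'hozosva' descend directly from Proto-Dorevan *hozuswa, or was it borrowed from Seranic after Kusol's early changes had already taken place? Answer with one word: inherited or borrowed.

If inherited, *hozuswa would pass through all of Kusol's changes:
Kusol: start from *hozuswa.
  rule 1 (vowel merger): hozuswa → hozoswa
  rule 2: no change — hozoswa
  rule 3 (unconditioned shift): hozoswa → hozosva
  rule 4: no change — hozosva
  rule 5: no change — hozosva
  ⇒ Kusol hozosva
If borrowed from Seranic 'hozuswa' after the early changes, it would undergo only the recent ones:
  rule 4 (pre-rhotic lowering): no change (hozuswa)
  rule 5 (degemination): no change (hozuswa)
  ⇒ as a loan: hozuswa
Kusol 'hozosva' matches the inherited outcome exactly, so it is an inherited cognate, not a loan.

inherited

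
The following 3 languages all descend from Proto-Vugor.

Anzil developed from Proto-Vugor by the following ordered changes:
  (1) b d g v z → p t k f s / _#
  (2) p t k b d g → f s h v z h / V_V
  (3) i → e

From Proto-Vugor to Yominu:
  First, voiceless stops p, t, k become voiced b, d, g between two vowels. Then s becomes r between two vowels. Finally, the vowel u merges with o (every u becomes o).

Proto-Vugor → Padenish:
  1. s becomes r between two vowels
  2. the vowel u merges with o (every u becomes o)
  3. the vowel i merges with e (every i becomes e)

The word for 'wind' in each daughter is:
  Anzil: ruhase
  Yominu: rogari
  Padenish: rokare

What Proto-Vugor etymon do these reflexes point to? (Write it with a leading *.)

*rukasi

Position 5: Anzil has s, Yominu has r, Padenish has r. Taking the neighbouring segments as reconstructed: Anzil s could go back to *t or *s; Yominu r could go back to *s or *r; Padenish r could go back to *s or *r — the one source consistent with every daughter is *s.
Position 6: Anzil has e, Yominu has i, Padenish has e. Yominu preserves i here (none of its changes turn any other segment into i), so the proto-segment is *i.
Position 3: Anzil has h, Yominu has g, Padenish has k. Padenish preserves k here (none of its changes turn any other segment into k), so the proto-segment is *k.
Verify the candidate proto-form against each daughter:
Anzil: start from *rukasi.
  rule 1: no change — rukasi
  rule 2 (intervocalic lenition): rukasi → ruhasi
  rule 3 (vowel merger): ruhasi → ruhase
  ⇒ Anzil ruhase
Yominu: *rukasi
  rukasi → rugasi   [intervocalic voicing]
  rugasi → rugari   [rhotacism]
  rugari → rogari   [vowel merger]
  giving Yominu rogari.
Padenish: start from *rukasi.
  rule 1 (rhotacism): rukasi → rukari
  rule 2 (vowel merger): rukari → rokari
  rule 3 (vowel merger): rokari → rokare
  ⇒ Padenish rokare
*rukasi is the unique common source.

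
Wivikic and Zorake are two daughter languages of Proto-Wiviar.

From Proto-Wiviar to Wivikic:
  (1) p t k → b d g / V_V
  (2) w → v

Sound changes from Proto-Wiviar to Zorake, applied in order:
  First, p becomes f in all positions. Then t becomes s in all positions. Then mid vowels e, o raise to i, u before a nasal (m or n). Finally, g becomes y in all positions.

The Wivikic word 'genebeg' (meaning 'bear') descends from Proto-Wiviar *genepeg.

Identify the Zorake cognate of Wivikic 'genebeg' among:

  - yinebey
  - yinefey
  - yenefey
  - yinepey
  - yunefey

Zorake: *genepeg > genefeg > ginefeg > yinefey  (by unconditioned shift, pre-nasal raising, unconditioned shift)
Among the options, 'yinefey' alone shows every Zorake change applied in order.

yinefey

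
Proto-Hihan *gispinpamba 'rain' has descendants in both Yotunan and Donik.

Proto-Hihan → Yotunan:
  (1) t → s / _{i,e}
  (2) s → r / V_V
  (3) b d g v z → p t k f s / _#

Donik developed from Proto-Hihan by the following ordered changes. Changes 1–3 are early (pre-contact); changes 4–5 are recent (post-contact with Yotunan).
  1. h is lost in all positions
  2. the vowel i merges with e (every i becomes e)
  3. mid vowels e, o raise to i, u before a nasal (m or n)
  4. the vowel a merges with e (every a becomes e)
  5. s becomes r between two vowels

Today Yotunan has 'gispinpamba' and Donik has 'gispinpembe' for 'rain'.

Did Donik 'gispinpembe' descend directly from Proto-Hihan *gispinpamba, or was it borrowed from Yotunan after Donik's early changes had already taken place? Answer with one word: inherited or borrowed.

borrowed

If inherited, *gispinpamba would pass through all of Donik's changes:
Donik: *gispinpamba
  gispinpamba (rule 1 does not apply)
  gispinpamba → gespenpamba   [vowel merger]
  gespenpamba → gespinpamba   [pre-nasal raising]
  gespinpamba → gespinpembe   [vowel merger]
  gespinpembe (rule 5 does not apply)
  giving Donik gespinpembe.
If borrowed from Yotunan 'gispinpamba' after the early changes, it would undergo only the recent ones:
  rule 4 (vowel merger): gispinpamba → gispinpembe
  rule 5 (rhotacism): no change (gispinpembe)
  ⇒ as a loan: gispinpembe
Donik 'gispinpembe' matches the loan outcome 'gispinpembe', not the inherited 'gespinpembe' — it skipped the early Donik changes, so it was borrowed from Yotunan.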